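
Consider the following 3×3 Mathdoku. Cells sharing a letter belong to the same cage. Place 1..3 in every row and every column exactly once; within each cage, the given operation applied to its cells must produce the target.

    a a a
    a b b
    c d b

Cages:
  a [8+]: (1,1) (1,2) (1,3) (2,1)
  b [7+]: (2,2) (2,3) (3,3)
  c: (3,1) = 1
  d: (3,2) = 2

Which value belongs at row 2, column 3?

1

Cage a needs sum 8, leaving (2,1) = 2.
Row 2 now contains 2, which forces (2,2) = 3.
Row 2 now contains 3, so (2,3) = 1.
Cage c is given; hence (3,1) = 1.
D is a freebie, leaving (3,2) = 2.
2 is placed in row 3, so (3,3) = 3.
Column 1 already has 1, which forces (1,1) = 3.
2 is placed in column 2, so (1,2) = 1.
Column 3 already has 3; hence (1,3) = 2.
Filled in: 3 1 2 / 2 3 1 / 1 2 3.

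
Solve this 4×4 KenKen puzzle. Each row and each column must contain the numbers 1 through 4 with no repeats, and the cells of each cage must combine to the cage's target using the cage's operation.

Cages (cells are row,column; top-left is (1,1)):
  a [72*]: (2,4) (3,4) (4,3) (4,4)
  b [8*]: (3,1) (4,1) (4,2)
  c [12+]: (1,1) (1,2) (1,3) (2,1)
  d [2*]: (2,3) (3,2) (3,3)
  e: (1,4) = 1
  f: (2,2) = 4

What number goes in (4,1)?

1

E is a freebie, so (1,4) = 1.
Cage f is given; hence (2,2) = 4.
The 3 cells of cage d must have product 2; hence (2,3) = 1.
The 3 cells of cage d must have product 2, leaving (3,2) = 1.
Cage d has product 2, leaving (3,3) = 2.
Column 2 already has 1, so (4,2) = 2.
Cage a has product 72, which forces (4,3) = 3.
Row 4 now contains 2, which forces (4,4) = 4.
Cage c needs sum 12, so (1,1) = 2.
Column 2 already has 2, which forces (1,2) = 3.
Column 3 now contains 3; hence (1,3) = 4.
Row 2 now contains 4, which forces (2,1) = 3.
The 4 cells of cage a must have product 72, so (2,4) = 2.
Row 3 now contains 2; hence (3,1) = 4.
4 is placed in column 4, leaving (3,4) = 3.
Row 4 already has 4, so (4,1) = 1.
Filled in: 2 3 4 1 / 3 4 1 2 / 4 1 2 3 / 1 2 3 4.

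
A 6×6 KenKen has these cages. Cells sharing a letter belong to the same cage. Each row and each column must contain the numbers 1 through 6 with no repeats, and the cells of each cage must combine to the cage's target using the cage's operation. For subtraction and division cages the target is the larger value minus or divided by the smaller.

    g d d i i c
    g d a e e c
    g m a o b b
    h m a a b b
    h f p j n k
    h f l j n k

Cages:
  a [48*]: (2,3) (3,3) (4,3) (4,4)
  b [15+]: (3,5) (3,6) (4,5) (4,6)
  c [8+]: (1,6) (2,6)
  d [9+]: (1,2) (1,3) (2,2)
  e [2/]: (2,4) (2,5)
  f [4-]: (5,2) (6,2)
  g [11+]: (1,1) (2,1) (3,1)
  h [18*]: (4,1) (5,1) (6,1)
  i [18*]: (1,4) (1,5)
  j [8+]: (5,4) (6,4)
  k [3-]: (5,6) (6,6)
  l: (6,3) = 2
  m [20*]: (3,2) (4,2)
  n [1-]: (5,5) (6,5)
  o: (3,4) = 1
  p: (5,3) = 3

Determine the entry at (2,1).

5

O is a freebie, so (3,4) = 1.
Cage p is a single given cell, so (5,3) = 3.
Cage l is given, which forces (6,3) = 2.
The 4 cells of cage a must have product 48, which forces (4,4) = 2.
2 is placed in column 4, leaving (5,4) = 5.
The two cells of cage j must have sum 8, leaving (6,4) = 3.
3 is placed in column 4, so (1,4) = 6.
The two cells of cage i must have product 18; hence (1,5) = 3.
Column 4 now contains 6, so (2,4) = 4.
Column 5 already has 3, which forces (2,5) = 2.
The 3 cells of cage h must have product 18; hence (4,1) = 3.
Cage n's pair has difference 1, leaving (6,5) = 5.
Cage f's pair has difference 4; hence (5,2) = 2.
Row 6 already has 5, which forces (6,2) = 6.
Column 2 now contains 6, which forces (2,2) = 3.
3 is placed in row 2, so (2,6) = 6.
Cage h has product 18; hence (5,1) = 6.
Row 5 already has 6, which forces (5,5) = 4.
Row 5 now contains 4, so (5,6) = 1.
6 is placed in row 6; hence (6,1) = 1.
Column 6 now contains 1, which forces (6,6) = 4.
Cage c's pair has sum 8, which forces (1,6) = 2.
1 is placed in column 1, which forces (2,1) = 5.
Row 2 already has 6, which forces (2,3) = 1.
Column 5 now contains 4, so (3,5) = 6.
Cage b has sum 15, which forces (3,6) = 3.
Column 5 now contains 4, so (4,5) = 1.
4 is placed in column 6, so (4,6) = 5.
2 is placed in row 1; hence (1,1) = 4.
The 3 cells of cage d must have sum 9; hence (1,2) = 1.
Column 3 already has 1; hence (1,3) = 5.
Cage g has sum 11, which forces (3,1) = 2.
Cage m needs two cells with product 20, which forces (3,2) = 5.
Row 3 now contains 6, so (3,3) = 4.
Row 4 already has 5, which forces (4,2) = 4.
Cage a needs product 48; hence (4,3) = 6.
Filled in: 4 1 5 6 3 2 / 5 3 1 4 2 6 / 2 5 4 1 6 3 / 3 4 6 2 1 5 / 6 2 3 5 4 1 / 1 6 2 3 5 4.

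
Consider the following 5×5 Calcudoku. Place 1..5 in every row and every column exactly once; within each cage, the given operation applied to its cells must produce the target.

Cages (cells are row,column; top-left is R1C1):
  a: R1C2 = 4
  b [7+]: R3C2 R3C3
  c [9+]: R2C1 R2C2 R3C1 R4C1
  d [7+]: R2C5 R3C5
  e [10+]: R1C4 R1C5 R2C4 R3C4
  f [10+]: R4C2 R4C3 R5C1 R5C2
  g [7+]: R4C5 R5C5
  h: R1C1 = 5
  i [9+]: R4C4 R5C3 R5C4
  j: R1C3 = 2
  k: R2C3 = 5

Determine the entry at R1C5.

Cage h is given, which forces R1C1 = 5.
A is a freebie, leaving R1C2 = 4.
Cage j is a single given cell, leaving R1C3 = 2.
Cage k is a single given cell; hence R2C3 = 5.
The two cells of cage b must have sum 7, so R3C2 = 3.
The two cells of cage b must have sum 7, so R3C3 = 4.
Row 3 now contains 4; hence R3C5 = 5.
Cage e needs sum 10; hence R2C4 = 4.
Cage d needs two cells with sum 7, so R2C5 = 2.
Row 3 already has 5, so R3C4 = 2.
Cage c needs sum 9, which forces R2C1 = 3.
Row 2 already has 2, leaving R2C2 = 1.
Row 3 already has 2, which forces R3C1 = 1.
Cage c needs sum 9, so R4C1 = 4.
4 is placed in row 4, which forces R4C5 = 3.
4 is placed in column 1, leaving R5C1 = 2.
Row 5 now contains 2, so R5C2 = 5.
Column 5 already has 3, which forces R5C5 = 4.
Cage e has sum 10; hence R1C4 = 3.
Column 5 already has 3, so R1C5 = 1.
Column 2 already has 5; hence R4C2 = 2.
3 is placed in row 4, which forces R4C3 = 1.
The 3 cells of cage i must have sum 9; hence R4C4 = 5.
Column 3 now contains 1, so R5C3 = 3.
3 is placed in column 4, so R5C4 = 1.
The full grid is 5 4 2 3 1 / 3 1 5 4 2 / 1 3 4 2 5 / 4 2 1 5 3 / 2 5 3 1 4.

1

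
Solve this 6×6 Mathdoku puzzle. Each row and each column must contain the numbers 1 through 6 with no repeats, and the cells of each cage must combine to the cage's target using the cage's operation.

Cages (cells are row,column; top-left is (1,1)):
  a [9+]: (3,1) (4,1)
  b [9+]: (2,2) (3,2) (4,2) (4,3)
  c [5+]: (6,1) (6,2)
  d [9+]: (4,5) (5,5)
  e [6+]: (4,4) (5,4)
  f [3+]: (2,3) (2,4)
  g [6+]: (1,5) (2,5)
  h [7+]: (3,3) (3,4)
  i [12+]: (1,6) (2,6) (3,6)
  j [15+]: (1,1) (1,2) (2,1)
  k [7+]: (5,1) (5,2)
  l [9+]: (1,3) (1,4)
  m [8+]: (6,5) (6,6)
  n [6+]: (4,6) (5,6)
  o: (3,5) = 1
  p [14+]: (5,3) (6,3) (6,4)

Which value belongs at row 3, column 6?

6

Cage o is given, which forces (3,5) = 1.
Row 1 needs a 1, and only (1,6) is open for it.
The only place for 2 in row 1 is (1,5).
Column 5 now contains 2, so (2,5) = 4.
The only place for 3 in row 2 is (2,2).
Cage b needs sum 9, which forces (3,2) = 2.
Cage b needs sum 9, which forces (4,2) = 1.
Cage b needs sum 9, leaving (4,3) = 3.
Row 4 now contains 3, so (4,5) = 6.
Column 5 now contains 6, leaving (5,5) = 3.
Column 2 now contains 1, which forces (6,2) = 4.
Column 5 already has 3, so (6,5) = 5.
Cage h's pair has sum 7, which forces (3,3) = 4.
Cage h needs two cells with sum 7, which forces (3,4) = 3.
Cage c's pair has sum 5, so (6,1) = 1.
3 is placed in column 4; hence (6,4) = 6.
The two cells of cage m must have sum 8, which forces (6,6) = 3.
Cage l needs two cells with sum 9; hence (1,3) = 5.
The two cells of cage l must have sum 9, which forces (1,4) = 4.
Row 3 already has 4, leaving (3,1) = 5.
5 is placed in row 3, so (3,6) = 6.
Cage a's pair has sum 9; hence (4,1) = 4.
Row 4 already has 4, leaving (4,6) = 2.
Column 1 already has 1, which forces (5,1) = 2.
The two cells of cage k must have sum 7, leaving (5,2) = 5.
The 3 cells of cage p must have sum 14, so (5,3) = 6.
Row 5 now contains 2, so (5,4) = 1.
Column 6 already has 2, leaving (5,6) = 4.
Row 6 already has 6; hence (6,3) = 2.
Row 1 already has 4, so (1,1) = 3.
Row 1 already has 5, which forces (1,2) = 6.
Column 1 now contains 5; hence (2,1) = 6.
2 is placed in column 3, which forces (2,3) = 1.
Column 4 now contains 1; hence (2,4) = 2.
6 is placed in column 6, which forces (2,6) = 5.
2 is placed in row 4, which forces (4,4) = 5.
The full grid is 3 6 5 4 2 1 / 6 3 1 2 4 5 / 5 2 4 3 1 6 / 4 1 3 5 6 2 / 2 5 6 1 3 4 / 1 4 2 6 5 3.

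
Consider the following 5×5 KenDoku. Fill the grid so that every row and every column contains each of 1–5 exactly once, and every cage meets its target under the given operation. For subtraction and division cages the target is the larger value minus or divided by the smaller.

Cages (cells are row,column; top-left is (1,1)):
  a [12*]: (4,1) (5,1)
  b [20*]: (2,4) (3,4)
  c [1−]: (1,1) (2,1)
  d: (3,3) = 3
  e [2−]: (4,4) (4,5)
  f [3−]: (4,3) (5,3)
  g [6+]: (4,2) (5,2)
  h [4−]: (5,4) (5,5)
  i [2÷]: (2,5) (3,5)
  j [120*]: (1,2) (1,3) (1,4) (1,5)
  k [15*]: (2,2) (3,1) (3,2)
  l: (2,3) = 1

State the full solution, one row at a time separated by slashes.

Cage l is given, which forces (2,3) = 1.
Cage d is a single given cell, so (3,3) = 3.
Cage k needs product 15, so (2,2) = 3.
The only place for 1 in row 1 is (1,1).
Cage c's pair has difference 1, so (2,1) = 2.
Row 2 already has 2, leaving (2,5) = 4.
1 is placed in column 1; hence (3,1) = 5.
The 3 cells of cage k must have product 15, which forces (3,2) = 1.
5 is placed in row 3, leaving (3,4) = 4.
Row 3 now contains 1, leaving (3,5) = 2.
Row 2 now contains 4, which forces (2,4) = 5.
5 is placed in column 4, leaving (5,4) = 1.
1 is placed in row 5, which forces (5,5) = 5.
The 4 cells of cage j must have product 120; hence (1,4) = 2.
5 is placed in column 5, which forces (1,5) = 3.
Cage f needs two cells with difference 3, leaving (4,3) = 5.
1 is placed in column 4, so (4,4) = 3.
Cage e needs two cells with difference 2, so (4,5) = 1.
Row 5 now contains 5, which forces (5,3) = 2.
The 4 cells of cage j must have product 120, which forces (1,2) = 5.
Column 3 now contains 5, which forces (1,3) = 4.
Row 4 already has 3, so (4,1) = 4.
The two cells of cage g must have sum 6, which forces (4,2) = 2.
The two cells of cage a must have product 12; hence (5,1) = 3.
Row 5 now contains 2; hence (5,2) = 4.

1 5 4 2 3 / 2 3 1 5 4 / 5 1 3 4 2 / 4 2 5 3 1 / 3 4 2 1 5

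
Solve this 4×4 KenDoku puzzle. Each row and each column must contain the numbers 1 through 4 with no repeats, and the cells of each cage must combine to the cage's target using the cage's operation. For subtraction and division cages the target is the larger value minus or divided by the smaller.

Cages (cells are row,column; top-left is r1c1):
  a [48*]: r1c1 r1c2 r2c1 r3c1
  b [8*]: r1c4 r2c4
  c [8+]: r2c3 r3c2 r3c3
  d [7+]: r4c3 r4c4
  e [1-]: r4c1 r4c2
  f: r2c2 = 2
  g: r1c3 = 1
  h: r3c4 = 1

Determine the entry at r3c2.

3

Cage g is a single given cell, leaving r1c3 = 1.
F is a freebie; hence r2c2 = 2.
Row 2 already has 2, leaving r2c4 = 4.
Cage h is given; hence r3c4 = 1.
4 is placed in column 4, so r4c4 = 3.
Cage a has product 48, so r1c1 = 3.
Column 2 now contains 2, so r1c2 = 4.
4 is placed in column 4, leaving r1c4 = 2.
Cage a has product 48, which forces r2c1 = 1.
Row 2 already has 4, leaving r2c3 = 3.
The 4 cells of cage a must have product 48, leaving r3c1 = 4.
Cage c needs sum 8; hence r3c2 = 3.
Cage c needs sum 8, which forces r3c3 = 2.
Cage e's pair has difference 1; hence r4c1 = 2.
Cage e's pair has difference 1, which forces r4c2 = 1.
3 is placed in row 4; hence r4c3 = 4.
Completed grid: 3 4 1 2 / 1 2 3 4 / 4 3 2 1 / 2 1 4 3.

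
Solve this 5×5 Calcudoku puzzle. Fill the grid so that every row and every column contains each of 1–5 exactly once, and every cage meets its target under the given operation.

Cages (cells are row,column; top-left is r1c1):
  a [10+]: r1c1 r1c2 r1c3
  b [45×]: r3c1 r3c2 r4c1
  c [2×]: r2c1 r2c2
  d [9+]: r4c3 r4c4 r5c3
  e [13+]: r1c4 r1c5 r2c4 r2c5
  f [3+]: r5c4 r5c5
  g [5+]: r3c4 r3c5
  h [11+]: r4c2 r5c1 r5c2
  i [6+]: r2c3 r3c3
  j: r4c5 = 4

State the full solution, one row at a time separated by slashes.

The 3 cells of cage b must have product 45; hence r3c1 = 5.
Cage b has product 45; hence r3c2 = 3.
Cage b needs product 45, leaving r4c1 = 3.
J is a freebie, which forces r4c5 = 4.
Cage g needs two cells with sum 5, which forces r3c4 = 4.
The two cells of cage g must have sum 5; hence r3c5 = 1.
1 is placed in column 5, which forces r5c5 = 2.
Cage i's pair has sum 6; hence r2c3 = 4.
Row 3 already has 1; hence r3c3 = 2.
The 3 cells of cage h must have sum 11, so r4c2 = 2.
Row 5 now contains 2, leaving r5c1 = 4.
The 3 cells of cage h must have sum 11, so r5c2 = 5.
Row 5 now contains 2; hence r5c3 = 3.
Row 5 now contains 2, which forces r5c4 = 1.
The 3 cells of cage a must have sum 10, so r1c1 = 1.
Cage a has sum 10, leaving r1c2 = 4.
Cage a has sum 10, leaving r1c3 = 5.
5 is placed in row 1, leaving r1c5 = 3.
The two cells of cage c must have product 2, so r2c1 = 2.
Column 2 now contains 2; hence r2c2 = 1.
Row 2 now contains 2, leaving r2c4 = 3.
Column 5 now contains 3, leaving r2c5 = 5.
Cage d has sum 9, which forces r4c3 = 1.
Column 4 now contains 1, leaving r4c4 = 5.
3 is placed in row 1; hence r1c4 = 2.

1 4 5 2 3 / 2 1 4 3 5 / 5 3 2 4 1 / 3 2 1 5 4 / 4 5 3 1 2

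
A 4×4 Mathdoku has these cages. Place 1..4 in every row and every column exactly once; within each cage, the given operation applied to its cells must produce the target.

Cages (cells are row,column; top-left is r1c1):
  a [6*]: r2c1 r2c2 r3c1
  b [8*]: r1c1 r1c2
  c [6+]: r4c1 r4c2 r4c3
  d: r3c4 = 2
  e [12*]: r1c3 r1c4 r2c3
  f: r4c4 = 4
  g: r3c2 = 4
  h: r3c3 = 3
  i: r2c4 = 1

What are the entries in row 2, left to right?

I is a freebie, which forces r2c4 = 1.
G is a freebie, leaving r3c2 = 4.
Cage h is given, which forces r3c3 = 3.
Cage d is a single given cell; hence r3c4 = 2.
Cage f is a single given cell, leaving r4c4 = 4.
Cage b's pair has product 8, leaving r1c1 = 4.
Column 2 now contains 4; hence r1c2 = 2.
Cage e has product 12, leaving r1c3 = 1.
4 is placed in column 4, leaving r1c4 = 3.
2 is placed in column 2; hence r2c2 = 3.
The 3 cells of cage e must have product 12; hence r2c3 = 4.
Row 3 now contains 2, leaving r3c1 = 1.
Column 2 now contains 3; hence r4c2 = 1.
Column 3 now contains 1, so r4c3 = 2.
Row 2 already has 3, so r2c1 = 2.
Row 4 now contains 2; hence r4c1 = 3.
Filled in: 4 2 1 3 / 2 3 4 1 / 1 4 3 2 / 3 1 2 4.

2 3 4 1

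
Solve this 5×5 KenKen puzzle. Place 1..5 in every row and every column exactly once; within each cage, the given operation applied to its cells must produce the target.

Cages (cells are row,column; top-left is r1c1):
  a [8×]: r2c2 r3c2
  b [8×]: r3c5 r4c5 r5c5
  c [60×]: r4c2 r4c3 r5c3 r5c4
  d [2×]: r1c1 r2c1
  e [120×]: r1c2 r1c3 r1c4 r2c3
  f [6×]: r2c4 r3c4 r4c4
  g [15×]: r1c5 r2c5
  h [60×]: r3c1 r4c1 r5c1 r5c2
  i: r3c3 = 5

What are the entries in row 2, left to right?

2 4 3 1 5

I is a freebie, so r3c3 = 5.
The only place for 1 in row 1 is r1c1.
1 is placed in column 1, leaving r2c1 = 2.
2 is placed in row 2; hence r2c2 = 4.
Row 2 already has 4, so r2c3 = 3.
Row 2 now contains 3; hence r2c4 = 1.
Row 2 now contains 3, leaving r2c5 = 5.
Column 2 already has 4, so r3c2 = 2.
2 is placed in row 3; hence r3c4 = 3.
Column 4 now contains 3; hence r4c4 = 2.
2 is placed in column 2, leaving r5c2 = 1.
The 4 cells of cage e must have product 120, so r1c2 = 5.
The 4 cells of cage e must have product 120, which forces r1c3 = 2.
Cage e has product 120, which forces r1c4 = 4.
5 is placed in column 5, which forces r1c5 = 3.
3 is placed in row 3, so r3c1 = 4.
Row 3 now contains 4, so r3c5 = 1.
Cage c has product 60, so r4c2 = 3.
Cage c needs product 60, which forces r4c3 = 1.
Column 5 already has 1, which forces r4c5 = 4.
Cage c needs product 60; hence r5c3 = 4.
Cage c has product 60, so r5c4 = 5.
Cage b needs product 8; hence r5c5 = 2.
Row 4 already has 3; hence r4c1 = 5.
Row 5 now contains 5, so r5c1 = 3.
The full grid is 1 5 2 4 3 / 2 4 3 1 5 / 4 2 5 3 1 / 5 3 1 2 4 / 3 1 4 5 2.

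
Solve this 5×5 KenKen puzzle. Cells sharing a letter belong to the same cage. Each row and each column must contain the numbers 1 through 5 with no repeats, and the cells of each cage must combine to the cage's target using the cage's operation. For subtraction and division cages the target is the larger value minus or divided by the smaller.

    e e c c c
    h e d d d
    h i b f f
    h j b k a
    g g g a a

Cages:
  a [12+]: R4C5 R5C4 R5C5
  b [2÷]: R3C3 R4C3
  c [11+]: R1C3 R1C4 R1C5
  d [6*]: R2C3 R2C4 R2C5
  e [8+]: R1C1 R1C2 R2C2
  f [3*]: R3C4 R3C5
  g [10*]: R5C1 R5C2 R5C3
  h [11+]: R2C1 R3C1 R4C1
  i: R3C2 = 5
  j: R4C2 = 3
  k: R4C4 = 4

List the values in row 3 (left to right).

4 5 2 1 3

Cage i is given, which forces R3C2 = 5.
J is a freebie, so R4C2 = 3.
K is a freebie, so R4C4 = 4.
4 is placed in row 4, so R4C5 = 5.
Cage h has sum 11, which forces R2C1 = 5.
The 3 cells of cage h must have sum 11, which forces R3C1 = 4.
5 is placed in row 4; hence R4C1 = 2.
2 is placed in row 4; hence R4C3 = 1.
Column 1 now contains 2, so R5C1 = 1.
Row 5 already has 1, which forces R5C2 = 2.
2 is placed in row 5, leaving R5C3 = 5.
Row 5 already has 5, so R5C4 = 3.
2 is placed in row 5, which forces R5C5 = 4.
Column 1 now contains 2, so R1C1 = 3.
Cage c has sum 11, so R1C3 = 4.
Cage c has sum 11, so R1C4 = 5.
Column 5 now contains 4; hence R1C5 = 2.
1 is placed in column 3; hence R3C3 = 2.
Column 4 now contains 3; hence R3C4 = 1.
Cage f needs two cells with product 3, which forces R3C5 = 3.
Row 1 now contains 4, which forces R1C2 = 1.
The 3 cells of cage e must have sum 8, so R2C2 = 4.
Column 3 already has 2, which forces R2C3 = 3.
Column 4 now contains 1, so R2C4 = 2.
Column 5 already has 3, so R2C5 = 1.
The full grid is 3 1 4 5 2 / 5 4 3 2 1 / 4 5 2 1 3 / 2 3 1 4 5 / 1 2 5 3 4.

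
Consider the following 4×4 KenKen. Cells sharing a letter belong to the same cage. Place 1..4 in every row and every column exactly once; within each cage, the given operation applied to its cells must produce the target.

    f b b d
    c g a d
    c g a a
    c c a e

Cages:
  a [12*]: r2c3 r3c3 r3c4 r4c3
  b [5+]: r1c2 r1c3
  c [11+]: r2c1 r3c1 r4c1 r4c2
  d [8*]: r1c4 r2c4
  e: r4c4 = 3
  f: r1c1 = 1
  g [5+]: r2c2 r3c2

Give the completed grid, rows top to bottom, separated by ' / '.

1 3 2 4 / 3 1 4 2 / 2 4 3 1 / 4 2 1 3

Cage f is given; hence r1c1 = 1.
E is a freebie, so r4c4 = 3.
Cage c needs sum 11; hence r4c1 = 4.
The 4 cells of cage c must have sum 11; hence r4c2 = 2.
2 is placed in row 4, which forces r4c3 = 1.
2 is placed in column 2, leaving r1c2 = 3.
The two cells of cage b must have sum 5; hence r1c3 = 2.
2 is placed in row 1, leaving r1c4 = 4.
Column 4 now contains 4, so r2c4 = 2.
Column 4 already has 2; hence r3c4 = 1.
2 is placed in row 2, leaving r2c1 = 3.
Cage g needs two cells with sum 5, so r2c2 = 1.
Row 2 already has 3, which forces r2c3 = 4.
Cage c has sum 11, which forces r3c1 = 2.
1 is placed in row 3, so r3c2 = 4.
Column 3 already has 4, so r3c3 = 3.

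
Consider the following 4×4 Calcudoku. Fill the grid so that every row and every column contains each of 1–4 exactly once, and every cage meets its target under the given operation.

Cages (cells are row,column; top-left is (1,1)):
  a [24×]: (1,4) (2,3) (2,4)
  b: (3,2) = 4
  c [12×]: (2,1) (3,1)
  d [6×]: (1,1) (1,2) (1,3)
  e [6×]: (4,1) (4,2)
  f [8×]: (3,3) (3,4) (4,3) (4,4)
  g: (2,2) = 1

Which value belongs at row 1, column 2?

G is a freebie, so (2,2) = 1.
Cage b is given, which forces (3,2) = 4.
Cage c needs two cells with product 12, so (2,1) = 4.
Row 3 already has 4, which forces (3,1) = 3.
Column 1 now contains 3, so (4,1) = 2.
Row 4 already has 2, which forces (4,2) = 3.
Column 1 already has 2, which forces (1,1) = 1.
Column 2 already has 3; hence (1,2) = 2.
Cage d needs product 6; hence (1,3) = 3.
The 3 cells of cage a must have product 24, which forces (1,4) = 4.
Column 3 already has 3, which forces (2,3) = 2.
Row 2 now contains 2, which forces (2,4) = 3.
Column 3 already has 2; hence (3,3) = 1.
Row 3 already has 1; hence (3,4) = 2.
Column 3 now contains 1, leaving (4,3) = 4.
Column 4 already has 4; hence (4,4) = 1.
Completed grid: 1 2 3 4 / 4 1 2 3 / 3 4 1 2 / 2 3 4 1.

2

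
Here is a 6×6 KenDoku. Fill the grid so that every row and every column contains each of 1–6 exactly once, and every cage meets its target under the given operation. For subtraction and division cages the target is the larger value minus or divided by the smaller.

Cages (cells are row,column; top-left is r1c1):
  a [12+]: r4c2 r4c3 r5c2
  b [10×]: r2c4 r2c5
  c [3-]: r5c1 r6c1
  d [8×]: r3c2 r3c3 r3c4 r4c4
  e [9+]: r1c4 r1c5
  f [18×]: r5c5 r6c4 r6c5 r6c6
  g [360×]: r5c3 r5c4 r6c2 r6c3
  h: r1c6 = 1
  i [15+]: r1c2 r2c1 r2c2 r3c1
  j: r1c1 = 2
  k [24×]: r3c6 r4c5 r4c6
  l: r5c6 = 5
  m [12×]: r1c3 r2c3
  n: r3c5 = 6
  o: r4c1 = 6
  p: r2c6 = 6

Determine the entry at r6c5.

J is a freebie, which forces r1c1 = 2.
H is a freebie, leaving r1c6 = 1.
Cage p is given, leaving r2c6 = 6.
Cage n is given; hence r3c5 = 6.
O is a freebie; hence r4c1 = 6.
Cage d needs product 8; hence r4c4 = 1.
Cage l is given, which forces r5c6 = 5.
Cage f has product 18, which forces r5c5 = 3.
Cage f has product 18; hence r6c5 = 1.
Cage c needs two cells with difference 3; hence r5c1 = 1.
Row 6 already has 1, leaving r6c1 = 4.
In row 2, 1 can only go at r2c2, so r2c2 = 1.
Cage i needs sum 15, which forces r1c2 = 6.
Cage d has product 8, so r3c3 = 1.
6 is placed in column 2, so r5c2 = 4.
Column 2 already has 4, which forces r3c2 = 2.
Cage d has product 8, leaving r3c4 = 4.
Row 3 already has 4, leaving r3c6 = 3.
The 4 cells of cage g must have product 360, which forces r5c3 = 2.
The 4 cells of cage g must have product 360; hence r5c4 = 6.
The 4 cells of cage g must have product 360, leaving r6c2 = 5.
The 4 cells of cage g must have product 360; hence r6c3 = 6.
3 is placed in column 6, which forces r6c6 = 2.
Column 4 already has 4, leaving r1c4 = 5.
The two cells of cage e must have sum 9, leaving r1c5 = 4.
The 4 cells of cage i must have sum 15, leaving r2c1 = 3.
3 is placed in row 2; hence r2c3 = 4.
Column 4 now contains 5, leaving r2c4 = 2.
Row 2 already has 2, which forces r2c5 = 5.
3 is placed in row 3, leaving r3c1 = 5.
Column 2 now contains 5, leaving r4c2 = 3.
Cage a has sum 12; hence r4c3 = 5.
Cage k needs product 24, which forces r4c5 = 2.
Column 6 already has 2, so r4c6 = 4.
2 is placed in row 6, so r6c4 = 3.
Row 1 now contains 4, leaving r1c3 = 3.
Completed grid: 2 6 3 5 4 1 / 3 1 4 2 5 6 / 5 2 1 4 6 3 / 6 3 5 1 2 4 / 1 4 2 6 3 5 / 4 5 6 3 1 2.

1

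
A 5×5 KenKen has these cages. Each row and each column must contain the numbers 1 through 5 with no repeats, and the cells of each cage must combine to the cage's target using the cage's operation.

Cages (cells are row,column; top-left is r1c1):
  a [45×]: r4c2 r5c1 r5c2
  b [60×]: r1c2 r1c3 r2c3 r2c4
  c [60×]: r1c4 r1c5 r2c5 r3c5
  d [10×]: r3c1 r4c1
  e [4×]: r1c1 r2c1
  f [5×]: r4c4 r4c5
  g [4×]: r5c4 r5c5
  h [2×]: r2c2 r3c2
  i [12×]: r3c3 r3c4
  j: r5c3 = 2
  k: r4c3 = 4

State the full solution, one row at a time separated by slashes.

1 4 5 2 3 / 4 2 1 3 5 / 5 1 3 4 2 / 2 3 4 5 1 / 3 5 2 1 4

Cage a needs product 45; hence r4c2 = 3.
Cage k is a single given cell, which forces r4c3 = 4.
Cage a has product 45; hence r5c1 = 3.
Cage a has product 45, which forces r5c2 = 5.
Cage j is given; hence r5c3 = 2.
Column 3 already has 4, which forces r3c3 = 3.
The two cells of cage i must have product 12; hence r3c4 = 4.
Column 4 already has 4, leaving r5c4 = 1.
1 is placed in row 5, so r5c5 = 4.
Cage b needs product 60, so r1c2 = 4.
Cage c needs product 60; hence r1c4 = 2.
Cage b has product 60, leaving r2c4 = 3.
Column 4 already has 1; hence r4c4 = 5.
Cage f needs two cells with product 5, leaving r4c5 = 1.
Row 1 now contains 4, which forces r1c1 = 1.
1 is placed in row 1, which forces r1c3 = 5.
Cage c has product 60, so r1c5 = 3.
Cage e needs two cells with product 4, which forces r2c1 = 4.
Column 3 now contains 5, leaving r2c3 = 1.
Cage d needs two cells with product 10; hence r3c1 = 5.
Row 3 now contains 5, leaving r3c5 = 2.
Row 4 now contains 5, which forces r4c1 = 2.
Row 2 now contains 1; hence r2c2 = 2.
Column 5 now contains 2, so r2c5 = 5.
Row 3 already has 2; hence r3c2 = 1.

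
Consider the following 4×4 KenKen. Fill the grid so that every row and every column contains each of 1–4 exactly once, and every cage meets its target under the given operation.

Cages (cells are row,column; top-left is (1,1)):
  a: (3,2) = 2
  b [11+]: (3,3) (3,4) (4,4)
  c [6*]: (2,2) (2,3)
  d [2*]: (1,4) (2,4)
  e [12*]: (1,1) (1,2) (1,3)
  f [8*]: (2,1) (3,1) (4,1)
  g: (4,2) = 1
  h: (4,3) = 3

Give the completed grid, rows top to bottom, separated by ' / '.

Cage a is a single given cell, leaving (3,2) = 2.
The 3 cells of cage b must have sum 11; hence (3,3) = 4.
Cage b has sum 11, leaving (3,4) = 3.
Cage g is a single given cell, which forces (4,2) = 1.
H is a freebie, so (4,3) = 3.
Cage b needs sum 11, leaving (4,4) = 4.
Column 3 already has 3; hence (1,3) = 1.
1 is placed in row 1; hence (1,4) = 2.
Cage f needs product 8, which forces (2,1) = 4.
2 is placed in column 2, which forces (2,2) = 3.
Column 3 already has 3, so (2,3) = 2.
Column 4 now contains 2; hence (2,4) = 1.
Row 3 already has 4, so (3,1) = 1.
Row 4 now contains 4; hence (4,1) = 2.
4 is placed in column 1, which forces (1,1) = 3.
3 is placed in column 2, so (1,2) = 4.

3 4 1 2 / 4 3 2 1 / 1 2 4 3 / 2 1 3 4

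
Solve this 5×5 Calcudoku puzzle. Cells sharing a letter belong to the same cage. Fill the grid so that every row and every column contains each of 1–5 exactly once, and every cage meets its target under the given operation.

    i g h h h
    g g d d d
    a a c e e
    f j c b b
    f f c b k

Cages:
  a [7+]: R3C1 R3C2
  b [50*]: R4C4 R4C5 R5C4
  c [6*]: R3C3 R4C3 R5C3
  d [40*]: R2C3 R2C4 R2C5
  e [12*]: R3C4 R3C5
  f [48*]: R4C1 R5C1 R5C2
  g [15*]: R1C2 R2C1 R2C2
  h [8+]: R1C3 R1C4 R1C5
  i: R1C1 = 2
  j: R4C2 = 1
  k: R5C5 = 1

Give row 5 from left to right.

3 4 2 5 1

I is a freebie, which forces R1C1 = 2.
Cage f needs product 48; hence R4C1 = 4.
Cage j is given; hence R4C2 = 1.
Cage b needs product 50, so R4C4 = 2.
The 3 cells of cage b must have product 50; hence R4C5 = 5.
Cage f needs product 48, leaving R5C1 = 3.
Cage f has product 48; hence R5C2 = 4.
Cage b needs product 50, leaving R5C4 = 5.
Cage k is given; hence R5C5 = 1.
The 3 cells of cage g must have product 15, so R2C1 = 1.
The 3 cells of cage d must have product 40, which forces R2C3 = 5.
Column 4 now contains 5, so R2C4 = 4.
The 3 cells of cage d must have product 40, so R2C5 = 2.
3 is placed in column 1, which forces R3C1 = 5.
The two cells of cage a must have sum 7, leaving R3C2 = 2.
The 3 cells of cage c must have product 6, leaving R3C3 = 1.
Column 4 now contains 4, so R3C4 = 3.
Row 3 already has 3, so R3C5 = 4.
2 is placed in row 4; hence R4C3 = 3.
Row 5 already has 1, so R5C3 = 2.
Cage g has product 15, leaving R1C2 = 5.
Column 3 already has 3, which forces R1C3 = 4.
Column 4 already has 3, which forces R1C4 = 1.
Column 5 already has 4, leaving R1C5 = 3.
5 is placed in row 2, so R2C2 = 3.
Filled in: 2 5 4 1 3 / 1 3 5 4 2 / 5 2 1 3 4 / 4 1 3 2 5 / 3 4 2 5 1.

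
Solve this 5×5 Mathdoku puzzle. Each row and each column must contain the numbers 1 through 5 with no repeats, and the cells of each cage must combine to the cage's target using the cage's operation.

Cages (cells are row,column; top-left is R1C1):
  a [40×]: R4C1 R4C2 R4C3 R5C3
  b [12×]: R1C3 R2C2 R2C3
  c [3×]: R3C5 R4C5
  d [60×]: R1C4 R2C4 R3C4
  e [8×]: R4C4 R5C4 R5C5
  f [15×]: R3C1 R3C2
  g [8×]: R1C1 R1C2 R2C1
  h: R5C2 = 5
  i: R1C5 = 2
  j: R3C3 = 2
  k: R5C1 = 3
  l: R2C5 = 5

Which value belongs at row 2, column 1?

2

Cage i is given, leaving R1C5 = 2.
L is a freebie, which forces R2C5 = 5.
Cage j is given; hence R3C3 = 2.
Cage k is a single given cell, which forces R5C1 = 3.
Cage h is a single given cell; hence R5C2 = 5.
Cage g needs product 8; hence R2C1 = 2.
Column 1 already has 3, so R3C1 = 5.
Column 2 already has 5; hence R3C2 = 3.
3 is placed in row 3; hence R3C4 = 4.
3 is placed in row 3; hence R3C5 = 1.
Column 5 now contains 1, leaving R4C5 = 3.
Column 5 now contains 1, which forces R5C5 = 4.
Cage d has product 60, so R1C4 = 5.
Column 4 now contains 4, leaving R2C4 = 3.
The 4 cells of cage a must have product 40, leaving R4C1 = 4.
The 4 cells of cage a must have product 40; hence R4C2 = 2.
The 4 cells of cage a must have product 40, which forces R4C3 = 5.
Row 4 already has 2, so R4C4 = 1.
Row 5 already has 4, so R5C3 = 1.
Column 4 now contains 1, leaving R5C4 = 2.
Column 1 already has 4, leaving R1C1 = 1.
Cage g has product 8; hence R1C2 = 4.
The 3 cells of cage b must have product 12; hence R1C3 = 3.
Cage b needs product 12, so R2C2 = 1.
Column 3 now contains 1, which forces R2C3 = 4.
Filled in: 1 4 3 5 2 / 2 1 4 3 5 / 5 3 2 4 1 / 4 2 5 1 3 / 3 5 1 2 4.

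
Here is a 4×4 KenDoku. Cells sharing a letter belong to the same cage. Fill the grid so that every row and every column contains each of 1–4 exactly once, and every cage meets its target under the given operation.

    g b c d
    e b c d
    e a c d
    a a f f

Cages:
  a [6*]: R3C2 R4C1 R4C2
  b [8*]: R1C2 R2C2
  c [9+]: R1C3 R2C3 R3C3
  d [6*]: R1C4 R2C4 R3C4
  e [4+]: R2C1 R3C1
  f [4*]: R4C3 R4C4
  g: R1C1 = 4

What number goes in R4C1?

G is a freebie, which forces R1C1 = 4.
4 is placed in row 1, leaving R1C2 = 2.
Row 1 already has 2, which forces R1C3 = 3.
Row 1 already has 3, so R1C4 = 1.
Column 2 already has 2; hence R2C2 = 4.
4 is placed in row 2; hence R2C3 = 2.
2 is placed in row 2, so R2C4 = 3.
Column 3 now contains 2, leaving R3C3 = 4.
Column 4 now contains 3, which forces R3C4 = 2.
Column 3 already has 4; hence R4C3 = 1.
1 is placed in column 4; hence R4C4 = 4.
Row 2 now contains 3, so R2C1 = 1.
Cage e's pair has sum 4, so R3C1 = 3.
Cage a has product 6; hence R3C2 = 1.
Cage a needs product 6, so R4C1 = 2.
Row 4 now contains 1, leaving R4C2 = 3.
Filled in: 4 2 3 1 / 1 4 2 3 / 3 1 4 2 / 2 3 1 4.

2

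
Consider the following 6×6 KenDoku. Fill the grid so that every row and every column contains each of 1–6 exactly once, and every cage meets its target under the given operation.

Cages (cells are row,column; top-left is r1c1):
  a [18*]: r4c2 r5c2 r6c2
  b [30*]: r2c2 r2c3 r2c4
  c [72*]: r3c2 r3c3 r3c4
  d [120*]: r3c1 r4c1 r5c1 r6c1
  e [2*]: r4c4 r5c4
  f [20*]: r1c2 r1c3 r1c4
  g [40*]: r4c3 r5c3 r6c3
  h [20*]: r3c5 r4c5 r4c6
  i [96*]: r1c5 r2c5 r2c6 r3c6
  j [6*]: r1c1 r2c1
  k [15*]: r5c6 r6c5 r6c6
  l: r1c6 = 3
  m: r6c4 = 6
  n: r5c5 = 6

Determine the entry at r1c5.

2

Cage l is given, which forces r1c6 = 3.
Cage n is given, which forces r5c5 = 6.
Cage m is given, so r6c4 = 6.
Cage a needs product 18; hence r4c2 = 6.
Cage k has product 15, so r6c5 = 3.
Cage c has product 72; hence r3c3 = 6.
Cage a has product 18; hence r5c2 = 3.
Row 6 now contains 3; hence r6c2 = 1.
1 is placed in row 6, so r6c6 = 5.
Cage i needs product 96, so r2c6 = 6.
3 is placed in column 2; hence r3c2 = 4.
Cage c needs product 72, so r3c4 = 3.
Row 3 already has 4, so r3c6 = 2.
5 is placed in column 6; hence r5c6 = 1.
Column 2 now contains 4, so r1c2 = 5.
Column 2 now contains 5; hence r2c2 = 2.
Cage b needs product 30, leaving r2c3 = 3.
2 is placed in row 2, which forces r2c4 = 5.
2 is placed in row 2, so r2c5 = 4.
2 is placed in row 3, leaving r3c1 = 5.
Row 3 already has 5, which forces r3c5 = 1.
The 4 cells of cage d must have product 120, which forces r4c1 = 3.
The two cells of cage e must have product 2, so r4c4 = 1.
Column 5 already has 1, so r4c5 = 5.
Column 6 already has 1, which forces r4c6 = 4.
1 is placed in row 5; hence r5c4 = 2.
The two cells of cage j must have product 6, which forces r1c1 = 6.
Cage f has product 20; hence r1c3 = 1.
1 is placed in column 4, leaving r1c4 = 4.
Column 5 now contains 4, so r1c5 = 2.
Row 2 already has 3, so r2c1 = 1.
Row 4 already has 4; hence r4c3 = 2.
Row 5 now contains 2; hence r5c1 = 4.
Cage g needs product 40; hence r5c3 = 5.
The 4 cells of cage d must have product 120, which forces r6c1 = 2.
Cage g has product 40, leaving r6c3 = 4.
Completed grid: 6 5 1 4 2 3 / 1 2 3 5 4 6 / 5 4 6 3 1 2 / 3 6 2 1 5 4 / 4 3 5 2 6 1 / 2 1 4 6 3 5.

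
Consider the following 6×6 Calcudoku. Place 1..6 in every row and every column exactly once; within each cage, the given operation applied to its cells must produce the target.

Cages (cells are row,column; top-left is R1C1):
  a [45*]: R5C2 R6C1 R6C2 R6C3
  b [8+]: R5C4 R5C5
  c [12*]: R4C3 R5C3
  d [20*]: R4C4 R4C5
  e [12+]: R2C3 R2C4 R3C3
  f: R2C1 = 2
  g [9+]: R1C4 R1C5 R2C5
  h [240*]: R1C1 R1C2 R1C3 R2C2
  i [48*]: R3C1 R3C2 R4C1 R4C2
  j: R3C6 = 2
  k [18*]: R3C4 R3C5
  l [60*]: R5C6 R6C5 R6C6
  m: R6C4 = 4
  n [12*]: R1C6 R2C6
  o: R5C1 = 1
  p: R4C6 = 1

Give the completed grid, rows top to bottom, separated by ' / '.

5 6 2 3 1 4 / 2 4 6 1 5 3 / 4 1 5 6 3 2 / 6 2 3 5 4 1 / 1 3 4 2 6 5 / 3 5 1 4 2 6

Cage f is a single given cell, leaving R2C1 = 2.
Cage j is given; hence R3C6 = 2.
P is a freebie, which forces R4C6 = 1.
Cage o is a single given cell; hence R5C1 = 1.
Cage a has product 45, so R5C2 = 3.
Cage m is given; hence R6C4 = 4.
Cage i has product 48; hence R3C2 = 1.
Column 4 already has 4, leaving R4C4 = 5.
Cage d's pair has product 20, leaving R4C5 = 4.
Column 2 already has 1; hence R6C2 = 5.
Cage i needs product 48, which forces R3C1 = 4.
The 4 cells of cage i must have product 48, so R4C1 = 6.
4 is placed in row 4, leaving R4C2 = 2.
Row 4 now contains 2, leaving R4C3 = 3.
Cage l has product 60, which forces R5C6 = 5.
Row 6 now contains 5, which forces R6C1 = 3.
Cage a has product 45, so R6C3 = 1.
Cage l needs product 60; hence R6C5 = 2.
The 3 cells of cage l must have product 60, which forces R6C6 = 6.
6 is placed in column 1, leaving R1C1 = 5.
The 4 cells of cage h must have product 240, leaving R1C3 = 2.
Cage c needs two cells with product 12, leaving R5C3 = 4.
The two cells of cage b must have sum 8, which forces R5C4 = 2.
Column 5 already has 2, leaving R5C5 = 6.
The 3 cells of cage e must have sum 12, which forces R2C4 = 1.
The 3 cells of cage g must have sum 9, which forces R2C5 = 5.
Cage k needs two cells with product 18, which forces R3C4 = 6.
Column 5 now contains 6; hence R3C5 = 3.
Column 4 now contains 1, so R1C4 = 3.
3 is placed in column 5, which forces R1C5 = 1.
Row 1 now contains 3; hence R1C6 = 4.
5 is placed in row 2, which forces R2C3 = 6.
Column 6 already has 4, which forces R2C6 = 3.
6 is placed in row 3, so R3C3 = 5.
Row 1 already has 4, so R1C2 = 6.
6 is placed in row 2, so R2C2 = 4.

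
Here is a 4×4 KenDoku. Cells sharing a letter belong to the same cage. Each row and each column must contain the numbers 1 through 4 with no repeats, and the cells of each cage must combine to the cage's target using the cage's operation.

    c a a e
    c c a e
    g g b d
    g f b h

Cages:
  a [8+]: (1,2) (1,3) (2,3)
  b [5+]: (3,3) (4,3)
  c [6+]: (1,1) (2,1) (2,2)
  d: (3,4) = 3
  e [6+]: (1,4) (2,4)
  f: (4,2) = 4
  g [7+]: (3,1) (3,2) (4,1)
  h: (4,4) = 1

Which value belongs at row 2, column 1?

Cage d is a single given cell, which forces (3,4) = 3.
Cage f is given; hence (4,2) = 4.
Cage h is given, leaving (4,4) = 1.
The 3 cells of cage g must have sum 7, so (3,1) = 4.
Cage g has sum 7; hence (3,2) = 1.
The two cells of cage b must have sum 5; hence (3,3) = 2.
Cage g has sum 7; hence (4,1) = 2.
Cage b needs two cells with sum 5, so (4,3) = 3.
The 3 cells of cage a must have sum 8; hence (1,2) = 3.
Cage c needs sum 6, leaving (2,2) = 2.
Row 2 now contains 2, so (2,4) = 4.
3 is placed in row 1, leaving (1,1) = 1.
The 3 cells of cage a must have sum 8, so (1,3) = 4.
Column 4 already has 4; hence (1,4) = 2.
Cage c needs sum 6, leaving (2,1) = 3.
Row 2 already has 4, so (2,3) = 1.
The full grid is 1 3 4 2 / 3 2 1 4 / 4 1 2 3 / 2 4 3 1.

3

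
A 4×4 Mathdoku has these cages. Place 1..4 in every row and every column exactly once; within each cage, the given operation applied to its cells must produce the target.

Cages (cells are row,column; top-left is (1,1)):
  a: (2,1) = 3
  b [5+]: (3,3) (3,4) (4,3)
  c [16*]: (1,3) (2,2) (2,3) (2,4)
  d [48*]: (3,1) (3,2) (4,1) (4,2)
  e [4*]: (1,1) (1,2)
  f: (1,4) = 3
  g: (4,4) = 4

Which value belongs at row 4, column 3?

Cage c needs product 16, which forces (1,3) = 2.
Cage f is given, which forces (1,4) = 3.
Cage a is given, so (2,1) = 3.
Column 3 now contains 2, which forces (4,3) = 1.
Cage g is a single given cell; hence (4,4) = 4.
Column 3 now contains 1, which forces (2,3) = 4.
Cage d has product 48, leaving (3,1) = 4.
Cage d has product 48; hence (3,2) = 2.
Column 3 now contains 1; hence (3,3) = 3.
Cage b has sum 5, which forces (3,4) = 1.
4 is placed in row 4, leaving (4,1) = 2.
The 4 cells of cage d must have product 48, which forces (4,2) = 3.
Column 1 already has 4, leaving (1,1) = 1.
The two cells of cage e must have product 4, so (1,2) = 4.
Column 2 now contains 2, so (2,2) = 1.
Column 4 already has 1, leaving (2,4) = 2.
Filled in: 1 4 2 3 / 3 1 4 2 / 4 2 3 1 / 2 3 1 4.

1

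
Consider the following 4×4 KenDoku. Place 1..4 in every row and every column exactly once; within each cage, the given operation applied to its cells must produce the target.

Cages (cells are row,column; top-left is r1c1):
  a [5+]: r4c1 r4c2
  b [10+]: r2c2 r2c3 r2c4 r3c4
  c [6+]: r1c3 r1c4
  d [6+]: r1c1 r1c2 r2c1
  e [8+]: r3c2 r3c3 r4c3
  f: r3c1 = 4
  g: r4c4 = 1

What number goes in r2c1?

2

Cage f is given, so r3c1 = 4.
G is a freebie, so r4c4 = 1.
In row 4, 4 can only go at r4c3, so r4c3 = 4.
4 is placed in column 3, so r1c3 = 2.
The two cells of cage c must have sum 6, which forces r1c4 = 4.
Cage d needs sum 6, which forces r2c1 = 2.
Cage b has sum 10, leaving r2c2 = 4.
The 4 cells of cage b must have sum 10, leaving r2c3 = 1.
Row 2 already has 2, which forces r2c4 = 3.
1 is placed in column 3, which forces r3c3 = 3.
Column 4 already has 3, leaving r3c4 = 2.
Column 1 now contains 2, which forces r4c1 = 3.
3 is placed in row 4, so r4c2 = 2.
3 is placed in column 1; hence r1c1 = 1.
Cage d needs sum 6, so r1c2 = 3.
Row 3 already has 3, so r3c2 = 1.
Filled in: 1 3 2 4 / 2 4 1 3 / 4 1 3 2 / 3 2 4 1.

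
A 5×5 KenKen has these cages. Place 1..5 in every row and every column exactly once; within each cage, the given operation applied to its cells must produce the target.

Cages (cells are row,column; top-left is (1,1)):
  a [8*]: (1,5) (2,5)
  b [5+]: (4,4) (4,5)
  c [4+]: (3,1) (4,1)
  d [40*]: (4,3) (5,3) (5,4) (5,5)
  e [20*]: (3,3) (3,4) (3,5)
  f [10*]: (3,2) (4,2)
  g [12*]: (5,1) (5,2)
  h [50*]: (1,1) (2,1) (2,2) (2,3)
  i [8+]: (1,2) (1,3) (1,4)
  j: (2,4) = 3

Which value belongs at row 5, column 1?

4

Cage h has product 50, which forces (1,1) = 5.
Cage j is a single given cell, so (2,4) = 3.
Row 1 needs a 2, and only (1,5) is open for it.
Column 5 already has 2, leaving (2,5) = 4.
In row 3, 2 can only go at (3,2), so (3,2) = 2.
Column 2 already has 2, leaving (4,2) = 5.
Cage h has product 50, which forces (2,1) = 2.
Column 2 already has 5, so (2,2) = 1.
The 4 cells of cage h must have product 50, leaving (2,3) = 5.
The only place for 3 in row 3 is (3,1).
3 is placed in column 1, so (4,1) = 1.
1 is placed in row 4, which forces (4,5) = 3.
3 is placed in column 1; hence (5,1) = 4.
Cage g's pair has product 12, so (5,2) = 3.
3 is placed in column 2; hence (1,2) = 4.
Cage i needs sum 8, leaving (1,3) = 3.
Cage i needs sum 8, leaving (1,4) = 1.
The 4 cells of cage d must have product 40, leaving (4,3) = 4.
The two cells of cage b must have sum 5; hence (4,4) = 2.
Column 4 now contains 2, leaving (5,4) = 5.
Row 5 already has 5, which forces (5,5) = 1.
Column 3 already has 4, so (3,3) = 1.
Column 4 now contains 5; hence (3,4) = 4.
1 is placed in column 5, so (3,5) = 5.
Row 5 already has 1, so (5,3) = 2.
Completed grid: 5 4 3 1 2 / 2 1 5 3 4 / 3 2 1 4 5 / 1 5 4 2 3 / 4 3 2 5 1.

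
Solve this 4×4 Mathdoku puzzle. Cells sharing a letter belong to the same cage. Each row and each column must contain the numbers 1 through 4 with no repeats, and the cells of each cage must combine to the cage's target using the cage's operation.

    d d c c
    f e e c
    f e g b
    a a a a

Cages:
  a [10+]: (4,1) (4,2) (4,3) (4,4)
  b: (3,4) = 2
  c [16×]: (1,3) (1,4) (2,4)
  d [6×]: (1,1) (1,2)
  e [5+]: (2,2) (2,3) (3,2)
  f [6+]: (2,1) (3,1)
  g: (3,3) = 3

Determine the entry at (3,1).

Cage g is given, so (3,3) = 3.
Cage b is given, which forces (3,4) = 2.
Cage c needs product 16; hence (1,3) = 4.
Cage c needs product 16, so (1,4) = 1.
The two cells of cage f must have sum 6; hence (2,1) = 2.
Cage e needs sum 5, so (2,2) = 3.
Cage e has sum 5, so (2,3) = 1.
Column 4 already has 2, leaving (2,4) = 4.
Row 3 now contains 2, so (3,1) = 4.
Row 3 now contains 2, which forces (3,2) = 1.
1 is placed in column 3, so (4,3) = 2.
Column 4 now contains 4, so (4,4) = 3.
Column 1 now contains 2; hence (1,1) = 3.
Column 2 already has 3, which forces (1,2) = 2.
Row 4 already has 3, which forces (4,1) = 1.
Row 4 already has 2, which forces (4,2) = 4.
The full grid is 3 2 4 1 / 2 3 1 4 / 4 1 3 2 / 1 4 2 3.

4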